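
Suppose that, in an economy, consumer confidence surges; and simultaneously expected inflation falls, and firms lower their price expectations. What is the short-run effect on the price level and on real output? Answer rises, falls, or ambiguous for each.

The first event is a positive demand shock: AD shifts right, which by itself pushes P up and Y up.
The second is a favourable supply shock: SRAS shifts right, which by itself pushes P down and Y up.
The two shocks push P in opposite directions, so the effect on P is ambiguous. Both shocks push Y up, so Y rises.

Price level: ambiguous; output: rises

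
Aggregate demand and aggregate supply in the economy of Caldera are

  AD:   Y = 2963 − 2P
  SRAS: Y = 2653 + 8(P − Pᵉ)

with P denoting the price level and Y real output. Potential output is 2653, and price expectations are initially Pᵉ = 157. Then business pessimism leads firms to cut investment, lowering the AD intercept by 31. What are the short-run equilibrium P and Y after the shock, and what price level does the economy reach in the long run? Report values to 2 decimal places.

AD shifts left: new AD is Y = 2932 − 2P. With Pᵉ = 157, SRAS is Y = 1397 + 8P.
Short run: 2932 − 2P = 1397 + 8P gives 1535 = 10P, so P = 153.50 and Y = 2932 − 2P = 2625.00.
Y = 2625.00 is below potential 2653; expectations adjust and SRAS shifts right until Y = 2653.
Long run: on the new AD curve, 2653 = 2932 − 2P gives P = 139.50.

Short run: P = 153.50, Y = 2625.00. Long run: P = 139.50.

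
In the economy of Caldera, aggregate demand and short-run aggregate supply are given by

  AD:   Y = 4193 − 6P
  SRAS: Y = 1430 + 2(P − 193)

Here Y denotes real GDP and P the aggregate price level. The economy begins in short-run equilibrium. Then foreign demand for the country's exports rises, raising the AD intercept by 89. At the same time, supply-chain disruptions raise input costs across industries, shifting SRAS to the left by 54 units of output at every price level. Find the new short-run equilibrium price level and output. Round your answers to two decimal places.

P = 411.50, Y = 1813.00

After both shocks: AD is Y = 4282 − 6P and SRAS is Y = 990 + 2P.
Setting them equal: 3292 = 8P, so P = 411.50.
Substituting into AD, Y = 1813.00.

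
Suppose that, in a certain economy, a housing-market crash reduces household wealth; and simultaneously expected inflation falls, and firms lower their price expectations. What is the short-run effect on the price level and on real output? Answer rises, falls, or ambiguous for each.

Price level: falls; output: ambiguous

The first event is a negative demand shock: AD shifts left, which by itself pushes P down and Y down.
The second is a favourable supply shock: SRAS shifts right, which by itself pushes P down and Y up.
Both shocks push P down, so P falls. The two shocks push Y in opposite directions, so the effect on Y is ambiguous.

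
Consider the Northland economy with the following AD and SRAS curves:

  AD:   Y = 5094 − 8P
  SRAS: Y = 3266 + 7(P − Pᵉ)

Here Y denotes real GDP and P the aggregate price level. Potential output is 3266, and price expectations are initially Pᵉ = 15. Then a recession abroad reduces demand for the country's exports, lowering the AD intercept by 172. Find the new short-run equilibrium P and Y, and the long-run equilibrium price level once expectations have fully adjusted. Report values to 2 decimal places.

Short run: P = 117.40, Y = 3982.80. Long run: P = 207.00.

AD shifts left: new AD is Y = 4922 − 8P. With Pᵉ = 15, SRAS is Y = 3161 + 7P.
Short run: 4922 − 8P = 3161 + 7P gives 1761 = 15P, so P = 117.40 and Y = 4922 − 8P = 3982.80.
Y = 3982.80 is above potential 3266; expectations adjust and SRAS shifts left until Y = 3266.
Long run: on the new AD curve, 3266 = 4922 − 8P gives P = 207.00.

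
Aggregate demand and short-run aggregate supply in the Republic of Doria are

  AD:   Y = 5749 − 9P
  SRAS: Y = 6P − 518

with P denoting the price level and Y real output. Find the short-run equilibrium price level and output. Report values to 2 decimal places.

Set AD = SRAS: 5749 − 9P = 6P − 518, so 6267 = 15P and P = 417.80.
Substituting into AD, Y = 5749 − 9P = 1988.80.

P = 417.80, Y = 1988.80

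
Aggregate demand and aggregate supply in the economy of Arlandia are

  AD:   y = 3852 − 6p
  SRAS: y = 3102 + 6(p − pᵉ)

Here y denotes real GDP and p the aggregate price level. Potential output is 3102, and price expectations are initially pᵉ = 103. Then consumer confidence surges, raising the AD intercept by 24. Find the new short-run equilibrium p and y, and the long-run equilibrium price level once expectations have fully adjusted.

Short run: p = 116, y = 3180. Long run: p = 129.

AD shifts right: new AD is y = 3876 − 6p. With pᵉ = 103, SRAS is y = 2484 + 6p.
Short run: 3876 − 6p = 2484 + 6p gives 1392 = 12p, so p = 116 and y = 3876 − 6·116 = 3180.
y = 3180 is above potential 3102; expectations adjust and SRAS shifts left until y = 3102.
Long run: on the new AD curve, 3102 = 3876 − 6p gives p = 129.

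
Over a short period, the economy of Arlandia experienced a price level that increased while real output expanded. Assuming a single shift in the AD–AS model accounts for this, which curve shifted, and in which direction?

AD shifted right

P rose and Y rose. An AD shift moves P and Y in the same direction; an SRAS shift moves them in opposite directions.
Here P and Y moved in the same direction, so the AD curve shifted.
Since Y rose, AD shifted right.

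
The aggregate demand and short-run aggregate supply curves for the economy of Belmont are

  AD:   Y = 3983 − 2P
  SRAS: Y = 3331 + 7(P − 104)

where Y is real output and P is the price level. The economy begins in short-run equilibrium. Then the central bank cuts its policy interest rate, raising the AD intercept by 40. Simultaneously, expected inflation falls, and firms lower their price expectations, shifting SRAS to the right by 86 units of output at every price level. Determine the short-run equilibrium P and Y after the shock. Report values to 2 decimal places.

After both shocks: AD is Y = 4023 − 2P and SRAS is Y = 2689 + 7P.
Setting them equal: 1334 = 9P, so P = 148.22.
Substituting into AD, Y = 3726.56.

P = 148.22, Y = 3726.56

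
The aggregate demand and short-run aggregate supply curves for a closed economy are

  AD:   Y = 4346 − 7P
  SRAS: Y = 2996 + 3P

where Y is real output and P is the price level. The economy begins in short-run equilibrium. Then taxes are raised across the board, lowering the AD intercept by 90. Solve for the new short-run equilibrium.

P = 126, Y = 3374

This is a negative demand shock: AD shifts left.
New AD: Y = 4256 − 7P.
Set AD = SRAS: 4256 − 7P = 2996 + 3P, so 1260 = 10P and P = 126.
Y = 4256 − 7·126 = 3374.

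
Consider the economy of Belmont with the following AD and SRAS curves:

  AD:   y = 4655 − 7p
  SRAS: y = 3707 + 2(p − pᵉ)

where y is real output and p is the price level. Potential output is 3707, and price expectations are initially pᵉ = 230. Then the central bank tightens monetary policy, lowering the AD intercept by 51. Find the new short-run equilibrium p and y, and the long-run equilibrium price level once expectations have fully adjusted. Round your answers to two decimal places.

Short run: p = 150.78, y = 3548.56. Long run: p = 128.14.

AD shifts left: new AD is y = 4604 − 7p. With pᵉ = 230, SRAS is y = 3247 + 2p.
Short run: 4604 − 7p = 3247 + 2p gives 1357 = 9p, so p = 150.78 and y = 4604 − 7p = 3548.56.
y = 3548.56 is below potential 3707; expectations adjust and SRAS shifts right until y = 3707.
Long run: on the new AD curve, 3707 = 4604 − 7p gives p = 128.14.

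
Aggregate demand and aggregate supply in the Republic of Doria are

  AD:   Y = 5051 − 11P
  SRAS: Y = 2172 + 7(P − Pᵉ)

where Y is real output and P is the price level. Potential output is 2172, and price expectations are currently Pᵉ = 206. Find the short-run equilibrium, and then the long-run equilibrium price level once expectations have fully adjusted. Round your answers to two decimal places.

Short run: P = 240.06, Y = 2410.39. Long run: P = 261.73.

Short run: with Pᵉ = 206, SRAS is Y = 730 + 7P. Setting AD = SRAS gives 4321 = 18P, so P = 240.06 and Y = 5051 − 11P = 2410.39.
Output 2410.39 is above potential 2172, so over time expected prices rise and SRAS shifts left until Y returns to 2172.
Long run: Y = 2172 on the AD curve gives 2172 = 5051 − 11P, so P = 261.73.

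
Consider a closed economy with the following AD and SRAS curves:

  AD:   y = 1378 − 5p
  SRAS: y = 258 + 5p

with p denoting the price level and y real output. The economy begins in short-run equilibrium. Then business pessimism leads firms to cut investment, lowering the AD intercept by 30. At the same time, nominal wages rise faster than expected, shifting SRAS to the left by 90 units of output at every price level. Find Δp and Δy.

Δp = +6, Δy = -60

After both shocks: AD is y = 1348 − 5p and SRAS is y = 168 + 5p.
Setting them equal: 1180 = 10p, so p = 118.
y = 1348 − 5·118 = 758.
Initially p = 112, y = 818, so Δp = +6 and Δy = -60.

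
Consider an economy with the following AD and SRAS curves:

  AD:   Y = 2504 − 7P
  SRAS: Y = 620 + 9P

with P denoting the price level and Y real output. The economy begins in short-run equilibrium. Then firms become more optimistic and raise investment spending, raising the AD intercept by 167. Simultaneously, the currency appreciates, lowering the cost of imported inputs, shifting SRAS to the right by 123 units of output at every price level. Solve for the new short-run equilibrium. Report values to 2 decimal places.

P = 120.50, Y = 1827.50

After both shocks: AD is Y = 2671 − 7P and SRAS is Y = 743 + 9P.
Setting them equal: 1928 = 16P, so P = 120.50.
Substituting into AD, Y = 1827.50.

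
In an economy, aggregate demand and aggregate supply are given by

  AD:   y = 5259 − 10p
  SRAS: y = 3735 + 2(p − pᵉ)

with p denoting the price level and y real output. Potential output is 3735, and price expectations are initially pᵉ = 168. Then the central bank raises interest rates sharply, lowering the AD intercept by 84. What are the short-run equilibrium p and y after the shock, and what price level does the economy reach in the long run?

Short run: p = 148, y = 3695. Long run: p = 144.

AD shifts left: new AD is y = 5175 − 10p. With pᵉ = 168, SRAS is y = 3399 + 2p.
Short run: 5175 − 10p = 3399 + 2p gives 1776 = 12p, so p = 148 and y = 5175 − 10·148 = 3695.
y = 3695 is below potential 3735; expectations adjust and SRAS shifts right until y = 3735.
Long run: on the new AD curve, 3735 = 5175 − 10p gives p = 144.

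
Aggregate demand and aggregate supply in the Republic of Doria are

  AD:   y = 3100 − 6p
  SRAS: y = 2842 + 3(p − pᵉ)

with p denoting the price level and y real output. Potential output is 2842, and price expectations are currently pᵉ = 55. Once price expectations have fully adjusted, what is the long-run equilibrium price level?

Long-run p = 43

Short run: with pᵉ = 55, SRAS is y = 2677 + 3p. Setting AD = SRAS gives 423 = 9p, so p = 47 and y = 3100 − 6·47 = 2818.
Output 2818 is below potential 2842, so over time expected prices fall and SRAS shifts right until y returns to 2842.
Long run: y = 2842 on the AD curve gives 2842 = 3100 − 6p, so p = 43.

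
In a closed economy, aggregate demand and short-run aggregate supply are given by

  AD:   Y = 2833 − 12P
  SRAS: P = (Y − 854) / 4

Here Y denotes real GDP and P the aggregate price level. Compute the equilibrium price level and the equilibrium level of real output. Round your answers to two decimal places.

Rearrange SRAS to Y = 854 + 4P.
Set AD = SRAS: 2833 − 12P = 854 + 4P, so 1979 = 16P and P = 123.69.
Substituting into AD, Y = 2833 − 12P = 1348.75.

P = 123.69, Y = 1348.75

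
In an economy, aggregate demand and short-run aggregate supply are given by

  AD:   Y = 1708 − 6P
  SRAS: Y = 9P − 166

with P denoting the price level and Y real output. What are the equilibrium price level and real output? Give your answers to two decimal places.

P = 124.93, Y = 958.40

Set AD = SRAS: 1708 − 6P = 9P − 166, so 1874 = 15P and P = 124.93.
Substituting into AD, Y = 1708 − 6P = 958.40.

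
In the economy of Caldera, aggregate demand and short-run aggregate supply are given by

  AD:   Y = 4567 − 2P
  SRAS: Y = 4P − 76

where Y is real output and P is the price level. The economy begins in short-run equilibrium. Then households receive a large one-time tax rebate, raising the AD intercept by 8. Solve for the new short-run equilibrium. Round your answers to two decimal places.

P = 775.17, Y = 3024.67

This is a positive demand shock: AD shifts right.
New AD: Y = 4575 − 2P.
Set AD = SRAS: 4575 − 2P = 4P − 76, so 4651 = 6P and P = 775.17.
Substituting into AD, Y = 3024.67.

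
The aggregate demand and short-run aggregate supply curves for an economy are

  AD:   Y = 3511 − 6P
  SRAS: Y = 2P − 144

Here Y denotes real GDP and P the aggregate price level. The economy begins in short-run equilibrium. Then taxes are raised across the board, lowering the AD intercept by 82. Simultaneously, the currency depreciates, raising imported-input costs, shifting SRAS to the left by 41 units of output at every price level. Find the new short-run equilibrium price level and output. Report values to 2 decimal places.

After both shocks: AD is Y = 3429 − 6P and SRAS is Y = 2P − 185.
Setting them equal: 3614 = 8P, so P = 451.75.
Substituting into AD, Y = 718.50.

P = 451.75, Y = 718.50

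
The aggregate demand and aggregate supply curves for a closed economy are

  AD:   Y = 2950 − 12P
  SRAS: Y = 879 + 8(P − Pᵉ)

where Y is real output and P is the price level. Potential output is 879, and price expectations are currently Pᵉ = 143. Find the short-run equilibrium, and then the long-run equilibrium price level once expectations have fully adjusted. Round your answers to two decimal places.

Short run: P = 160.75, Y = 1021.00. Long run: P = 172.58.

Short run: with Pᵉ = 143, SRAS is Y = 8P − 265. Setting AD = SRAS gives 3215 = 20P, so P = 160.75 and Y = 2950 − 12P = 1021.00.
Output 1021.00 is above potential 879, so over time expected prices rise and SRAS shifts left until Y returns to 879.
Long run: Y = 879 on the AD curve gives 879 = 2950 − 12P, so P = 172.58.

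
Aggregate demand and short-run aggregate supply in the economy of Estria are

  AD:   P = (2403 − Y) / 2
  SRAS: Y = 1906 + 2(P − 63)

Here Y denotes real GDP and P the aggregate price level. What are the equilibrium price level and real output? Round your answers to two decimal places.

P = 155.75, Y = 2091.50

Write SRAS as Y = 1906 + 2P − 126 = 1780 + 2P.
Rearrange AD to Y = 2403 − 2P.
Set AD = SRAS: 2403 − 2P = 1780 + 2P, so 623 = 4P and P = 155.75.
Substituting into AD, Y = 2403 − 2P = 2091.50.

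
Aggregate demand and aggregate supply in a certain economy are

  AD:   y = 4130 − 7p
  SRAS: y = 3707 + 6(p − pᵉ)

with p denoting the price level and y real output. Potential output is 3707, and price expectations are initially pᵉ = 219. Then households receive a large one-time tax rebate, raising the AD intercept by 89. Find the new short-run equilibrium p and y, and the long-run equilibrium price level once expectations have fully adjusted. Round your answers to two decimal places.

AD shifts right: new AD is y = 4219 − 7p. With pᵉ = 219, SRAS is y = 2393 + 6p.
Short run: 4219 − 7p = 2393 + 6p gives 1826 = 13p, so p = 140.46 and y = 4219 − 7p = 3235.77.
y = 3235.77 is below potential 3707; expectations adjust and SRAS shifts right until y = 3707.
Long run: on the new AD curve, 3707 = 4219 − 7p gives p = 73.14.

Short run: p = 140.46, y = 3235.77. Long run: p = 73.14.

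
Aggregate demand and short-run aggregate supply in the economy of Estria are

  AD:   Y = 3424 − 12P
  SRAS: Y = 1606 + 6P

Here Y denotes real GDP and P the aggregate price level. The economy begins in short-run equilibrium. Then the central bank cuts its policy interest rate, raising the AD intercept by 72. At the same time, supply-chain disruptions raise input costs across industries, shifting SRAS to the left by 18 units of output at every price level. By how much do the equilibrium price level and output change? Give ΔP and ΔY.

ΔP = +5, ΔY = +12

After both shocks: AD is Y = 3496 − 12P and SRAS is Y = 1588 + 6P.
Setting them equal: 1908 = 18P, so P = 106.
Y = 3496 − 12·106 = 2224.
Initially P = 101, Y = 2212, so ΔP = +5 and ΔY = +12.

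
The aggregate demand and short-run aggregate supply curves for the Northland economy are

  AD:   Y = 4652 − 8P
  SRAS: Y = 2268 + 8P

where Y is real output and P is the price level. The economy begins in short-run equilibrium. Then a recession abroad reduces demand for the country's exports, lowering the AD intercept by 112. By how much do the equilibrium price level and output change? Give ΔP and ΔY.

This is a negative demand shock: AD shifts left.
New AD: Y = 4540 − 8P.
Set AD = SRAS: 4540 − 8P = 2268 + 8P, so 2272 = 16P and P = 142.
Y = 4540 − 8·142 = 3404.
Initially P = 149, Y = 3460, so ΔP = -7 and ΔY = -56.

ΔP = -7, ΔY = -56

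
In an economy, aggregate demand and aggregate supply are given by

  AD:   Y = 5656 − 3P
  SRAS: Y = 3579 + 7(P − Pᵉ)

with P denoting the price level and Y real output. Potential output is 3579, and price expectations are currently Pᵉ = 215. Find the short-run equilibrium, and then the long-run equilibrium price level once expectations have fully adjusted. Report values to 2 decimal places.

Short run: P = 358.20, Y = 4581.40. Long run: P = 692.33.

Short run: with Pᵉ = 215, SRAS is Y = 2074 + 7P. Setting AD = SRAS gives 3582 = 10P, so P = 358.20 and Y = 5656 − 3P = 4581.40.
Output 4581.40 is above potential 3579, so over time expected prices rise and SRAS shifts left until Y returns to 3579.
Long run: Y = 3579 on the AD curve gives 3579 = 5656 − 3P, so P = 692.33.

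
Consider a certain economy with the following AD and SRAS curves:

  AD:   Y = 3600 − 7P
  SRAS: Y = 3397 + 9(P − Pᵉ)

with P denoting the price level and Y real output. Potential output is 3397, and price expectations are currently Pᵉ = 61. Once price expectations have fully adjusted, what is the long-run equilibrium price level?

Short run: with Pᵉ = 61, SRAS is Y = 2848 + 9P. Setting AD = SRAS gives 752 = 16P, so P = 47 and Y = 3600 − 7·47 = 3271.
Output 3271 is below potential 3397, so over time expected prices fall and SRAS shifts right until Y returns to 3397.
Long run: Y = 3397 on the AD curve gives 3397 = 3600 − 7P, so P = 29.

Long-run P = 29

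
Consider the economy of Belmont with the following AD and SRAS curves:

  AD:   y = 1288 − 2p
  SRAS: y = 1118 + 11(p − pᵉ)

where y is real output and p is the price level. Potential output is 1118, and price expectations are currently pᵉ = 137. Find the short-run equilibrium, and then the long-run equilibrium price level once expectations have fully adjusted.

Short run: p = 129, y = 1030. Long run: p = 85.

Short run: with pᵉ = 137, SRAS is y = 11p − 389. Setting AD = SRAS gives 1677 = 13p, so p = 129 and y = 1288 − 2·129 = 1030.
Output 1030 is below potential 1118, so over time expected prices fall and SRAS shifts right until y returns to 1118.
Long run: y = 1118 on the AD curve gives 1118 = 1288 − 2p, so p = 85.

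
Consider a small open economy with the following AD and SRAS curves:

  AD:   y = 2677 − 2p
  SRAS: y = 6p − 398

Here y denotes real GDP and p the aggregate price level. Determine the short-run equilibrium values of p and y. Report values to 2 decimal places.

p = 384.38, y = 1908.25

Set AD = SRAS: 2677 − 2p = 6p − 398, so 3075 = 8p and p = 384.38.
Substituting into AD, y = 2677 − 2p = 1908.25.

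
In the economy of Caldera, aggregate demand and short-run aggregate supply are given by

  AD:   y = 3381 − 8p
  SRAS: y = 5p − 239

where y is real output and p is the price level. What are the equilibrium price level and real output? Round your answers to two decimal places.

p = 278.46, y = 1153.31

Set AD = SRAS: 3381 − 8p = 5p − 239, so 3620 = 13p and p = 278.46.
Substituting into AD, y = 3381 − 8p = 1153.31.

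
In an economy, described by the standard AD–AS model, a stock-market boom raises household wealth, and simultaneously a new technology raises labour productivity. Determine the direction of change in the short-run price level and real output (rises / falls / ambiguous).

Price level: ambiguous; output: rises

The first event is a positive demand shock: AD shifts right, which by itself pushes P up and Y up.
The second is a favourable supply shock: SRAS shifts right, which by itself pushes P down and Y up.
The two shocks push P in opposite directions, so the effect on P is ambiguous. Both shocks push Y up, so Y rises.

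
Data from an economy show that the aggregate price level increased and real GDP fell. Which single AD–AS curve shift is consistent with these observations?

P rose and Y fell. An AD shift moves P and Y in the same direction; an SRAS shift moves them in opposite directions.
Here P and Y moved in opposite directions, so the SRAS curve shifted.
Since Y fell, SRAS shifted left.

SRAS shifted left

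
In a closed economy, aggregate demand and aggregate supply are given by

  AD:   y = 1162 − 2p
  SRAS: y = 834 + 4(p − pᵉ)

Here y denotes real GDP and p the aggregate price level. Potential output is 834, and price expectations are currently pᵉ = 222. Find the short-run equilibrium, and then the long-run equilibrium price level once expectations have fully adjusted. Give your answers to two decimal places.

Short run: with pᵉ = 222, SRAS is y = 4p − 54. Setting AD = SRAS gives 1216 = 6p, so p = 202.67 and y = 1162 − 2p = 756.67.
Output 756.67 is below potential 834, so over time expected prices fall and SRAS shifts right until y returns to 834.
Long run: y = 834 on the AD curve gives 834 = 1162 − 2p, so p = 164.00.

Short run: p = 202.67, y = 756.67. Long run: p = 164.00.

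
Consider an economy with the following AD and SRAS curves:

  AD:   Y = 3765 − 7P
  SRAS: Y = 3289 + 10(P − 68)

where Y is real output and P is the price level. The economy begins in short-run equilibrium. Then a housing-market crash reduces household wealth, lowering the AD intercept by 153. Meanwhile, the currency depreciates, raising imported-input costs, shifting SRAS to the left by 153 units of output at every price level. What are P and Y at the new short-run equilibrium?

P = 68, Y = 3136

After both shocks: AD is Y = 3612 − 7P and SRAS is Y = 2456 + 10P.
Setting them equal: 1156 = 17P, so P = 68.
Y = 3612 − 7·68 = 3136.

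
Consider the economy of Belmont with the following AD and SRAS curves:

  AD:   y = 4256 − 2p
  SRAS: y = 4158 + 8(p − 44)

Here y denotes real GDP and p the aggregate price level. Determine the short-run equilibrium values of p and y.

p = 45, y = 4166

Write SRAS as y = 4158 + 8p − 352 = 3806 + 8p.
Set AD = SRAS: 4256 − 2p = 3806 + 8p, so 450 = 10p and p = 45.
Then y = 4256 − 2·45 = 4166.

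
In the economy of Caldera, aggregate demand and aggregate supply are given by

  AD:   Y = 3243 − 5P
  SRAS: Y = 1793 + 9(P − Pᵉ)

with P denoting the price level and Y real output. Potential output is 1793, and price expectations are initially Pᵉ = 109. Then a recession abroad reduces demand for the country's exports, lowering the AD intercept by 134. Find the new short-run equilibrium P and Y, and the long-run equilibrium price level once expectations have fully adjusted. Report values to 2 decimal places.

Short run: P = 164.07, Y = 2288.64. Long run: P = 263.20.

AD shifts left: new AD is Y = 3109 − 5P. With Pᵉ = 109, SRAS is Y = 812 + 9P.
Short run: 3109 − 5P = 812 + 9P gives 2297 = 14P, so P = 164.07 and Y = 3109 − 5P = 2288.64.
Y = 2288.64 is above potential 1793; expectations adjust and SRAS shifts left until Y = 1793.
Long run: on the new AD curve, 1793 = 3109 − 5P gives P = 263.20.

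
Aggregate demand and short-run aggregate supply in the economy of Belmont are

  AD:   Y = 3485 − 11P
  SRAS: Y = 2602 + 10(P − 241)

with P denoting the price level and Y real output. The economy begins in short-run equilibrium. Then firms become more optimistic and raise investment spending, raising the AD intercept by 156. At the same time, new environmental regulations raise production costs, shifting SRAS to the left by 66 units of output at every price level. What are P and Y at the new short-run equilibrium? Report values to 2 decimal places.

P = 167.38, Y = 1799.81

After both shocks: AD is Y = 3641 − 11P and SRAS is Y = 126 + 10P.
Setting them equal: 3515 = 21P, so P = 167.38.
Substituting into AD, Y = 1799.81.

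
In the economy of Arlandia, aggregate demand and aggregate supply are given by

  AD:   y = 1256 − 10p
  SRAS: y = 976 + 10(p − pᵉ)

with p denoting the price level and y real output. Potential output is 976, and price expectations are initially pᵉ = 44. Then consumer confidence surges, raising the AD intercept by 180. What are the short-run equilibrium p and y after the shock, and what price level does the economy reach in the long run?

Short run: p = 45, y = 986. Long run: p = 46.

AD shifts right: new AD is y = 1436 − 10p. With pᵉ = 44, SRAS is y = 536 + 10p.
Short run: 1436 − 10p = 536 + 10p gives 900 = 20p, so p = 45 and y = 1436 − 10·45 = 986.
y = 986 is above potential 976; expectations adjust and SRAS shifts left until y = 976.
Long run: on the new AD curve, 976 = 1436 − 10p gives p = 46.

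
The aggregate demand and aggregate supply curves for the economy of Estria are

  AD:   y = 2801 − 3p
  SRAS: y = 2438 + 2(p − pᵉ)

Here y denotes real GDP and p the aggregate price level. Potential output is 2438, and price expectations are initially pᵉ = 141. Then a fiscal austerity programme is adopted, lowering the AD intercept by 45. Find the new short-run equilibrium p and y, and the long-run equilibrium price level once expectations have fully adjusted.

AD shifts left: new AD is y = 2756 − 3p. With pᵉ = 141, SRAS is y = 2156 + 2p.
Short run: 2756 − 3p = 2156 + 2p gives 600 = 5p, so p = 120 and y = 2756 − 3·120 = 2396.
y = 2396 is below potential 2438; expectations adjust and SRAS shifts right until y = 2438.
Long run: on the new AD curve, 2438 = 2756 − 3p gives p = 106.

Short run: p = 120, y = 2396. Long run: p = 106.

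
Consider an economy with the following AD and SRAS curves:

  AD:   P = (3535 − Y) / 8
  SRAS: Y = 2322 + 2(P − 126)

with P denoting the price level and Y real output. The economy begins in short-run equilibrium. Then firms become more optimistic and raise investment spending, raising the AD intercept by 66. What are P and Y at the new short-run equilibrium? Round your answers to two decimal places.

P = 153.10, Y = 2376.20

This is a positive demand shock: AD shifts right.
New AD: Y = 3601 − 8P.
SRAS can be written Y = 2070 + 2P.
Set AD = SRAS: 3601 − 8P = 2070 + 2P, so 1531 = 10P and P = 153.10.
Substituting into AD, Y = 2376.20.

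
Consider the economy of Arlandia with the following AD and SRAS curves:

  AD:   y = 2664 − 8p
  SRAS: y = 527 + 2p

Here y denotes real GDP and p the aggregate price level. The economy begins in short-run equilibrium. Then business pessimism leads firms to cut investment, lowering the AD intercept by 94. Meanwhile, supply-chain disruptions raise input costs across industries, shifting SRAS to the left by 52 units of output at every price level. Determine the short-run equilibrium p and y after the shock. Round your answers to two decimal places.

p = 209.50, y = 894.00

After both shocks: AD is y = 2570 − 8p and SRAS is y = 475 + 2p.
Setting them equal: 2095 = 10p, so p = 209.50.
Substituting into AD, y = 894.00.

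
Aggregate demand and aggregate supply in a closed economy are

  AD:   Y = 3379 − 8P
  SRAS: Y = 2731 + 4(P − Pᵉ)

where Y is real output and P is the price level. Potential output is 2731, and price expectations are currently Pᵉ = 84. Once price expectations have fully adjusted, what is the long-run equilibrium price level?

Short run: with Pᵉ = 84, SRAS is Y = 2395 + 4P. Setting AD = SRAS gives 984 = 12P, so P = 82 and Y = 3379 − 8·82 = 2723.
Output 2723 is below potential 2731, so over time expected prices fall and SRAS shifts right until Y returns to 2731.
Long run: Y = 2731 on the AD curve gives 2731 = 3379 − 8P, so P = 81.

Long-run P = 81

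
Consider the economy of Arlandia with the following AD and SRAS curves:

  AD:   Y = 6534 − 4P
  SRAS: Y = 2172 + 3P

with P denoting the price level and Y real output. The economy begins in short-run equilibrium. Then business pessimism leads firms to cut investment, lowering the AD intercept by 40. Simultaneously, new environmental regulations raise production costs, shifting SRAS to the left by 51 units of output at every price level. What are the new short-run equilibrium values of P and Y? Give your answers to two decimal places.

After both shocks: AD is Y = 6494 − 4P and SRAS is Y = 2121 + 3P.
Setting them equal: 4373 = 7P, so P = 624.71.
Substituting into AD, Y = 3995.14.

P = 624.71, Y = 3995.14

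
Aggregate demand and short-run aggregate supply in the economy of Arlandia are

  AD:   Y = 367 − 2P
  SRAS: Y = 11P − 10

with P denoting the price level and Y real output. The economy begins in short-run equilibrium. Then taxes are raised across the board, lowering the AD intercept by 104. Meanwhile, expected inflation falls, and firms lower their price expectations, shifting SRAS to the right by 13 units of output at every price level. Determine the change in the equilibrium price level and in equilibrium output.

ΔP = -9, ΔY = -86

After both shocks: AD is Y = 263 − 2P and SRAS is Y = 3 + 11P.
Setting them equal: 260 = 13P, so P = 20.
Y = 263 − 2·20 = 223.
Initially P = 29, Y = 309, so ΔP = -9 and ΔY = -86.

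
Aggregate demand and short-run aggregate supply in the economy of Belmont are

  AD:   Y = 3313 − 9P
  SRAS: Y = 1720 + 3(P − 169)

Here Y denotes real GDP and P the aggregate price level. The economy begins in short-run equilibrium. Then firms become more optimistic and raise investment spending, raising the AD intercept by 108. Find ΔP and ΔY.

This is a positive demand shock: AD shifts right.
New AD: Y = 3421 − 9P.
SRAS can be written Y = 1213 + 3P.
Set AD = SRAS: 3421 − 9P = 1213 + 3P, so 2208 = 12P and P = 184.
Y = 3421 − 9·184 = 1765.
Initially P = 175, Y = 1738, so ΔP = +9 and ΔY = +27.

ΔP = +9, ΔY = +27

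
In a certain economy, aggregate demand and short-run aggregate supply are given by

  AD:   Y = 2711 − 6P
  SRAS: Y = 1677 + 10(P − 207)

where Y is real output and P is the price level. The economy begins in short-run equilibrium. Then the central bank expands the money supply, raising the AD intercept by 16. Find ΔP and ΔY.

This is a positive demand shock: AD shifts right.
New AD: Y = 2727 − 6P.
SRAS can be written Y = 10P − 393.
Set AD = SRAS: 2727 − 6P = 10P − 393, so 3120 = 16P and P = 195.
Y = 2727 − 6·195 = 1557.
Initially P = 194, Y = 1547, so ΔP = +1 and ΔY = +10.

ΔP = +1, ΔY = +10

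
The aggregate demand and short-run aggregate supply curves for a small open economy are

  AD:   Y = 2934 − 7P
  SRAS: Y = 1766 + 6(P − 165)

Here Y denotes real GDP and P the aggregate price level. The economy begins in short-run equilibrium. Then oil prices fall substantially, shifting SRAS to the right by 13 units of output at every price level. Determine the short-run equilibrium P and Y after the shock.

This is a positive supply shock: SRAS shifts right.
New SRAS: Y = 789 + 6P.
Set AD = SRAS: 2934 − 7P = 789 + 6P, so 2145 = 13P and P = 165.
Y = 2934 − 7·165 = 1779.

P = 165, Y = 1779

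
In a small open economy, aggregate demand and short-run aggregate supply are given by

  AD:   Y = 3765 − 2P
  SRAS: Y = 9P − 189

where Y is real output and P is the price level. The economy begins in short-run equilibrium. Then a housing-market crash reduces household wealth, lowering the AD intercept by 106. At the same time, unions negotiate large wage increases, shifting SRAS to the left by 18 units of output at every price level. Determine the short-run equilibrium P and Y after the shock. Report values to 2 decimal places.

After both shocks: AD is Y = 3659 − 2P and SRAS is Y = 9P − 207.
Setting them equal: 3866 = 11P, so P = 351.45.
Substituting into AD, Y = 2956.09.

P = 351.45, Y = 2956.09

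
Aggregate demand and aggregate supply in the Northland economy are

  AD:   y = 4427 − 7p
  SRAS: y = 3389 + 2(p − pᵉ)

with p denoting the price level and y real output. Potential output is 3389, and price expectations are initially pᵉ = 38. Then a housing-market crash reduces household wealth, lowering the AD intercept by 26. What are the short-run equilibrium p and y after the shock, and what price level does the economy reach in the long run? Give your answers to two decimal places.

AD shifts left: new AD is y = 4401 − 7p. With pᵉ = 38, SRAS is y = 3313 + 2p.
Short run: 4401 − 7p = 3313 + 2p gives 1088 = 9p, so p = 120.89 and y = 4401 − 7p = 3554.78.
y = 3554.78 is above potential 3389; expectations adjust and SRAS shifts left until y = 3389.
Long run: on the new AD curve, 3389 = 4401 − 7p gives p = 144.57.

Short run: p = 120.89, y = 3554.78. Long run: p = 144.57.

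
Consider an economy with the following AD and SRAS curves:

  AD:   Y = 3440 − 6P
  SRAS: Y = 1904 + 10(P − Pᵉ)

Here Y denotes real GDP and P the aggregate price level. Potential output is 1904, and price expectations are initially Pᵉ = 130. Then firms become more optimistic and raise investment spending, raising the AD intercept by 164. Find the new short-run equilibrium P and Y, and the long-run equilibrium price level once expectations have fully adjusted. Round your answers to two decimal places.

Short run: P = 187.50, Y = 2479.00. Long run: P = 283.33.

AD shifts right: new AD is Y = 3604 − 6P. With Pᵉ = 130, SRAS is Y = 604 + 10P.
Short run: 3604 − 6P = 604 + 10P gives 3000 = 16P, so P = 187.50 and Y = 3604 − 6P = 2479.00.
Y = 2479.00 is above potential 1904; expectations adjust and SRAS shifts left until Y = 1904.
Long run: on the new AD curve, 1904 = 3604 − 6P gives P = 283.33.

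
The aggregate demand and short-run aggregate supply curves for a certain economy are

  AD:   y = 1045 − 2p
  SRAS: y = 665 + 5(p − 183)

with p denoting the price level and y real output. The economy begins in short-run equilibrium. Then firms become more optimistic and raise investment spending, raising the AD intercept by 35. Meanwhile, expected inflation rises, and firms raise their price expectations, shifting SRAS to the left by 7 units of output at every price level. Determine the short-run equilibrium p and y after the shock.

After both shocks: AD is y = 1080 − 2p and SRAS is y = 5p − 257.
Setting them equal: 1337 = 7p, so p = 191.
y = 1080 − 2·191 = 698.

p = 191, y = 698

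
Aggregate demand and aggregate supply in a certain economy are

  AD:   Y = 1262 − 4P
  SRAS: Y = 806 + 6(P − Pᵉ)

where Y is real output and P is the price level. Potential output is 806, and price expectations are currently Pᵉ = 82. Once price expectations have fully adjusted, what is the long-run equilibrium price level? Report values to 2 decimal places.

Long-run P = 114.00

Short run: with Pᵉ = 82, SRAS is Y = 314 + 6P. Setting AD = SRAS gives 948 = 10P, so P = 94.80 and Y = 1262 − 4P = 882.80.
Output 882.80 is above potential 806, so over time expected prices rise and SRAS shifts left until Y returns to 806.
Long run: Y = 806 on the AD curve gives 806 = 1262 − 4P, so P = 114.00.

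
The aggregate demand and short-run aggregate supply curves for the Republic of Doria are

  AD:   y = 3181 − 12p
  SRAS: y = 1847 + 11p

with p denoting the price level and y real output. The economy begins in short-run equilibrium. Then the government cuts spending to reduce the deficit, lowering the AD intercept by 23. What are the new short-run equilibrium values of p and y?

This is a negative demand shock: AD shifts left.
New AD: y = 3158 − 12p.
Set AD = SRAS: 3158 − 12p = 1847 + 11p, so 1311 = 23p and p = 57.
y = 3158 − 12·57 = 2474.

p = 57, y = 2474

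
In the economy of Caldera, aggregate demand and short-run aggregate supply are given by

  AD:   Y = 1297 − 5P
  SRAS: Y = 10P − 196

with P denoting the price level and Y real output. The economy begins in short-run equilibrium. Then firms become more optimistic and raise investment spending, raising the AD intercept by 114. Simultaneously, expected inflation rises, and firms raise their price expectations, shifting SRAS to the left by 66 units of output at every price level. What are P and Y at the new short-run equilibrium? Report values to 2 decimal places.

P = 111.53, Y = 853.33

After both shocks: AD is Y = 1411 − 5P and SRAS is Y = 10P − 262.
Setting them equal: 1673 = 15P, so P = 111.53.
Substituting into AD, Y = 853.33.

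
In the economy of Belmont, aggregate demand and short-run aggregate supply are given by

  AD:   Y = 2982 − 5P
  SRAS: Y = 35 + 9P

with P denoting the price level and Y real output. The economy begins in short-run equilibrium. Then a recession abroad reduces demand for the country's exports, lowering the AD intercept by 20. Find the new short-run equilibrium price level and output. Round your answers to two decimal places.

This is a negative demand shock: AD shifts left.
New AD: Y = 2962 − 5P.
Set AD = SRAS: 2962 − 5P = 35 + 9P, so 2927 = 14P and P = 209.07.
Substituting into AD, Y = 1916.64.

P = 209.07, Y = 1916.64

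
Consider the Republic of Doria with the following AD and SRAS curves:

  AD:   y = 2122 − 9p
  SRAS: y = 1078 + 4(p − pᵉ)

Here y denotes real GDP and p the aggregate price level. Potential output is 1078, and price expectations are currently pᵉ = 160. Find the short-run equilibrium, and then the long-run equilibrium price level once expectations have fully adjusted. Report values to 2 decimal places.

Short run: with pᵉ = 160, SRAS is y = 438 + 4p. Setting AD = SRAS gives 1684 = 13p, so p = 129.54 and y = 2122 − 9p = 956.15.
Output 956.15 is below potential 1078, so over time expected prices fall and SRAS shifts right until y returns to 1078.
Long run: y = 1078 on the AD curve gives 1078 = 2122 − 9p, so p = 116.00.

Short run: p = 129.54, y = 956.15. Long run: p = 116.00.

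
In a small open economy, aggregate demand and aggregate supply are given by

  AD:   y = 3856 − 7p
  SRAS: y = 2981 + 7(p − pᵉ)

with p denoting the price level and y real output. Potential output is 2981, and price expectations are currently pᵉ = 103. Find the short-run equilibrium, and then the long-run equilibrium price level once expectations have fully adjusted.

Short run: p = 114, y = 3058. Long run: p = 125.

Short run: with pᵉ = 103, SRAS is y = 2260 + 7p. Setting AD = SRAS gives 1596 = 14p, so p = 114 and y = 3856 − 7·114 = 3058.
Output 3058 is above potential 2981, so over time expected prices rise and SRAS shifts left until y returns to 2981.
Long run: y = 2981 on the AD curve gives 2981 = 3856 − 7p, so p = 125.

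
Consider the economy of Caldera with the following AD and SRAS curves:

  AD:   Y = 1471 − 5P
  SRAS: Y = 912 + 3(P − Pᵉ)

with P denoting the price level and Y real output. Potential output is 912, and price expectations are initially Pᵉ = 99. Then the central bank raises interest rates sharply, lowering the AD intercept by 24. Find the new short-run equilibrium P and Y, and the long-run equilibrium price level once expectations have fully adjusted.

Short run: P = 104, Y = 927. Long run: P = 107.

AD shifts left: new AD is Y = 1447 − 5P. With Pᵉ = 99, SRAS is Y = 615 + 3P.
Short run: 1447 − 5P = 615 + 3P gives 832 = 8P, so P = 104 and Y = 1447 − 5·104 = 927.
Y = 927 is above potential 912; expectations adjust and SRAS shifts left until Y = 912.
Long run: on the new AD curve, 912 = 1447 − 5P gives P = 107.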